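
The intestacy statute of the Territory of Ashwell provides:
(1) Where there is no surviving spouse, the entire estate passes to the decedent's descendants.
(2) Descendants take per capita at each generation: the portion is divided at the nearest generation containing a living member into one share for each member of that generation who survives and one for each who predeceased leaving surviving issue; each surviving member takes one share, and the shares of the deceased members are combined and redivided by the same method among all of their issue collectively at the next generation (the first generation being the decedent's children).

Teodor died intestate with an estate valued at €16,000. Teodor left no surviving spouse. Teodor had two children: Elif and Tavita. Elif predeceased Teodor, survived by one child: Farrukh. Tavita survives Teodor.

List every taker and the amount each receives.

The entire €16,000 passes to the descendants.
That amount (€16,000) is divided at the children's generation into 2 shares of €8,000. Tavita takes €8,000. The remaining share for the deceased Elif (€8,000) is carried to the next generation.
That pool (€8,000) passes entirely to Farrukh, the sole taker at the grandchildren's generation.

Farrukh: €8,000; Tavita: €8,000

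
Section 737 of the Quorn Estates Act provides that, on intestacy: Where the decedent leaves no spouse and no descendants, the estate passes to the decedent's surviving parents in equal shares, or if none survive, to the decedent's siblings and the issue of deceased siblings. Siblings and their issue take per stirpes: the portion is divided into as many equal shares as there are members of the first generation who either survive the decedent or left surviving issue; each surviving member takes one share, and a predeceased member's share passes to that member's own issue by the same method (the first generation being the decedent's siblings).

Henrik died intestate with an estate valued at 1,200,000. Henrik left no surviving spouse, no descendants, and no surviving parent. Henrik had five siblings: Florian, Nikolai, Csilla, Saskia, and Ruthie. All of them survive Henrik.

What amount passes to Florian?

Florian receives 240,000.

The entire 1,200,000 passes to the siblings and their issue.
That amount (1,200,000) is divided into 5 shares of 240,000: Florian, Nikolai, Csilla, Saskia, and Ruthie each take 240,000.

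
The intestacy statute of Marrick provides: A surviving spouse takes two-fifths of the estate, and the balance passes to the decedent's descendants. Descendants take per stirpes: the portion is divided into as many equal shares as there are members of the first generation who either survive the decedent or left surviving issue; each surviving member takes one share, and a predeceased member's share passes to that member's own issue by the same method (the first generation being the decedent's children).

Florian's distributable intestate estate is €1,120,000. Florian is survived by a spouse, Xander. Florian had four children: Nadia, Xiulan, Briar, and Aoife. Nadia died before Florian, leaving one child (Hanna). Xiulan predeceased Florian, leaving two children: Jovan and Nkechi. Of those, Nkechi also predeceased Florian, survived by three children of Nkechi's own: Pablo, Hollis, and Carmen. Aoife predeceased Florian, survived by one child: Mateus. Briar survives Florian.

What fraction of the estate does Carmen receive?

Xander takes two-fifths of €1,120,000 = €448,000. The remaining €672,000 passes to the descendants.
The descendants' portion (€672,000) is divided into 4 shares of €168,000: Briar takes €168,000; Nadia's €168,000 share passes to Nadia's issue; Xiulan's €168,000 share passes to Xiulan's issue; Aoife's €168,000 share passes to Aoife's issue.
Nadia's share (€168,000) passes entirely to Hanna.
Xiulan's share (€168,000) is divided into 2 shares of €84,000: Jovan takes €84,000; Nkechi's €84,000 share passes to Nkechi's issue.
Nkechi's share (€84,000) is divided into 3 shares of €28,000: Pablo, Hollis, and Carmen each take €28,000.
Aoife's share (€168,000) passes entirely to Mateus.

Carmen receives 1/40 of the estate.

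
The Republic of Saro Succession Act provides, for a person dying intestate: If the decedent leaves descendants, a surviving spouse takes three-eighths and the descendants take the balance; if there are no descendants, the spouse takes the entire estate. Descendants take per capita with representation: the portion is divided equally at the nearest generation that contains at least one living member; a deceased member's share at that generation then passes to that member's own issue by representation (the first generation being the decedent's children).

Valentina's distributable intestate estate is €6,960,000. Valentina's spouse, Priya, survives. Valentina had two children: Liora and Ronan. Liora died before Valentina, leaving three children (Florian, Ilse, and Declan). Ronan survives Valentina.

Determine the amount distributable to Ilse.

Ilse receives €725,000.

Priya takes three-eighths of €6,960,000 = €2,610,000. The remaining €4,350,000 passes to the descendants.
The descendants' portion (€4,350,000) is divided into 2 shares of €2,175,000: Ronan takes €2,175,000; Liora's €2,175,000 share passes to Liora's issue.
Liora's share (€2,175,000) is divided into 3 shares of €725,000: Florian, Ilse, and Declan each take €725,000.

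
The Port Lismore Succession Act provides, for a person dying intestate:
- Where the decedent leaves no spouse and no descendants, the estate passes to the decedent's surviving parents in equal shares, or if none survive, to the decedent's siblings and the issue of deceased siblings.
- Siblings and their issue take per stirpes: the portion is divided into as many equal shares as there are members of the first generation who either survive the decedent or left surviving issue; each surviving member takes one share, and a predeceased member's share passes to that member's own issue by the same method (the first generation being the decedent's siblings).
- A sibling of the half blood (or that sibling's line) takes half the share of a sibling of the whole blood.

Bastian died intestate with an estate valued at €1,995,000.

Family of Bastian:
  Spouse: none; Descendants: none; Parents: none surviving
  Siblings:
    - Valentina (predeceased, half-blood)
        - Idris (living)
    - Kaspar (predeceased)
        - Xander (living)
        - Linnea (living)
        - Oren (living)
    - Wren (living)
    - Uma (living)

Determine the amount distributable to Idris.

Idris receives €285,000.

The entire €1,995,000 passes to the siblings and their issue.
Counting each half-blood sibling's line as half a unit, there are 7/2 units in €1,995,000, so one unit is €570,000. Whole-blood lines (Kaspar, Wren, and Uma) take €570,000 each; half-blood lines (Valentina) take €285,000 each.
Valentina's share (€285,000) passes entirely to Idris.
Kaspar's share (€570,000) is divided into 3 shares of €190,000: Xander, Linnea, and Oren each take €190,000.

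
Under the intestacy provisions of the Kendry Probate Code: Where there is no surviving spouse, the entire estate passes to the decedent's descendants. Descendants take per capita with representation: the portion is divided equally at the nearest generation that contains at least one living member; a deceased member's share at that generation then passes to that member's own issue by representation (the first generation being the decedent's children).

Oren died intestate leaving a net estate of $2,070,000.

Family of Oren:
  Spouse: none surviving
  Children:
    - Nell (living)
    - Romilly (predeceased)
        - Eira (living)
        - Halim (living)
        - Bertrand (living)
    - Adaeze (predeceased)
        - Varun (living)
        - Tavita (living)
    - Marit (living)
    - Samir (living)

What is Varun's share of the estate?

Varun receives $207,000.

The entire $2,070,000 passes to the descendants.
That amount ($2,070,000) is divided into 5 shares of $414,000: Nell, Marit, and Samir each take $414,000; Romilly's $414,000 share passes to Romilly's issue; Adaeze's $414,000 share passes to Adaeze's issue.
Romilly's share ($414,000) is divided into 3 shares of $138,000: Eira, Halim, and Bertrand each take $138,000.
Adaeze's share ($414,000) is divided into 2 shares of $207,000: Varun and Tavita each take $207,000.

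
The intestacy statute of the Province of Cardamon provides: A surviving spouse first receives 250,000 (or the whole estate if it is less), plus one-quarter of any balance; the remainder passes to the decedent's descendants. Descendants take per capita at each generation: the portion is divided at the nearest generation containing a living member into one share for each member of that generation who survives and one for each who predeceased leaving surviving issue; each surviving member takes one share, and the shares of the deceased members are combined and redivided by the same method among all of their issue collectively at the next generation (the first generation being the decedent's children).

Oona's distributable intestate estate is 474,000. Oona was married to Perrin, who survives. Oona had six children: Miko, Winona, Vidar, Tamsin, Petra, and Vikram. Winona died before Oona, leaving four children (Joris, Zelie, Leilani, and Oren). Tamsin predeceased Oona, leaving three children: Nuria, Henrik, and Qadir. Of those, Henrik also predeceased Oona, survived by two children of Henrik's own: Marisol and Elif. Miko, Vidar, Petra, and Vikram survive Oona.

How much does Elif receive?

Elif receives 4,000.

Perrin first takes 250,000, leaving a balance of 224,000. Perrin then takes one-quarter of the balance (56,000), for a total of 306,000. The remaining 168,000 passes to the descendants.
The descendants' portion (168,000) is divided at the children's generation into 6 shares of 28,000. Miko, Vidar, Petra, and Vikram each take 28,000. The 2 shares of the deceased (Winona and Tamsin) are combined into a pool of 56,000.
That pool (56,000) is divided at the grandchildren's generation into 7 shares of 8,000. Joris, Zelie, Leilani, Oren, Nuria, and Qadir each take 8,000. The remaining share for the deceased Henrik (8,000) is carried to the next generation.
That pool (8,000) is divided at the great-grandchildren's generation equally among Marisol and Elif: 4,000 each.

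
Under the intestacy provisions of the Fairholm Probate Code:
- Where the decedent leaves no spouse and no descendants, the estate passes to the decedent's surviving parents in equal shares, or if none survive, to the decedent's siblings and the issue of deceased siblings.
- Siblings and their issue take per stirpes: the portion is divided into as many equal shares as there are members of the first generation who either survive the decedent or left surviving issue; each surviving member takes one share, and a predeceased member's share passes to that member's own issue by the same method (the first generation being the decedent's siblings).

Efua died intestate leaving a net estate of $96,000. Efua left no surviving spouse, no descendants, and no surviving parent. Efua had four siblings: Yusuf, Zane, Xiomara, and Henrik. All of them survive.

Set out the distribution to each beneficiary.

The entire $96,000 passes to the siblings and their issue.
That amount ($96,000) is divided into 4 shares of $24,000: Yusuf, Zane, Xiomara, and Henrik each take $24,000.

Yusuf: $24,000; Zane: $24,000; Xiomara: $24,000; Henrik: $24,000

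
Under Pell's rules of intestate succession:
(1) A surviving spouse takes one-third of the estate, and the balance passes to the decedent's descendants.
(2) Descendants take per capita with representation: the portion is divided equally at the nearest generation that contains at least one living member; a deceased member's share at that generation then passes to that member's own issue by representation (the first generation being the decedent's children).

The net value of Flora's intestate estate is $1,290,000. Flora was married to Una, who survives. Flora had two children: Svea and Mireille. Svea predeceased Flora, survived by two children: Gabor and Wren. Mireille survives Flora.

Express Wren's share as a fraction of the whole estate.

Una takes one-third of $1,290,000 = $430,000. The remaining $860,000 passes to the descendants.
The descendants' portion ($860,000) is divided into 2 shares of $430,000: Mireille takes $430,000; Svea's $430,000 share passes to Svea's issue.
Svea's share ($430,000) is divided into 2 shares of $215,000: Gabor and Wren each take $215,000.

Wren receives 1/6 of the estate.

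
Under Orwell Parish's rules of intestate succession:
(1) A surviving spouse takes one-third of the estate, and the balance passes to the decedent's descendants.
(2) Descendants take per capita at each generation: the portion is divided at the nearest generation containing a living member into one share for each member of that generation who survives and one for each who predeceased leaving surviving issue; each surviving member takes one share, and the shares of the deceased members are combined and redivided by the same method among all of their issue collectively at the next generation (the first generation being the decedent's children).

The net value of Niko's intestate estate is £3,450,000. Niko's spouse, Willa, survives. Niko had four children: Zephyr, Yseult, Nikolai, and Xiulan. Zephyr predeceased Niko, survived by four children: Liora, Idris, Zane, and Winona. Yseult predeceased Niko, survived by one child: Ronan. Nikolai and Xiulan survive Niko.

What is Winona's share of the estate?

Winona receives £230,000.

Willa takes one-third of £3,450,000 = £1,150,000. The remaining £2,300,000 passes to the descendants.
The descendants' portion (£2,300,000) is divided at the children's generation into 4 shares of £575,000. Nikolai and Xiulan each take £575,000. The 2 shares of the deceased (Zephyr and Yseult) are combined into a pool of £1,150,000.
That pool (£1,150,000) is divided at the grandchildren's generation equally among Liora, Idris, Zane, Winona, and Ronan: £230,000 each.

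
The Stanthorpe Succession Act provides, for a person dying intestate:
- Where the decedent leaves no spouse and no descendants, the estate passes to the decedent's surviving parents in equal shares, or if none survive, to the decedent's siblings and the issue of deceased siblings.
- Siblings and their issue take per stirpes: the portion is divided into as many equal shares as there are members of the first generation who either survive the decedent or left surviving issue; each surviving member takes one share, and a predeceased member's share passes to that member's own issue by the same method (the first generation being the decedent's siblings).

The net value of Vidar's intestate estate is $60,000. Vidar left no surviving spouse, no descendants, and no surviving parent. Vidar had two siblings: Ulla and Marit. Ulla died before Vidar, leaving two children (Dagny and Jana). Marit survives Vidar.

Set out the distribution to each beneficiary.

Dagny: $15,000; Jana: $15,000; Marit: $30,000

The entire $60,000 passes to the siblings and their issue.
That amount ($60,000) is divided into 2 shares of $30,000: Marit takes $30,000; Ulla's $30,000 share passes to Ulla's issue.
Ulla's share ($30,000) is divided into 2 shares of $15,000: Dagny and Jana each take $15,000.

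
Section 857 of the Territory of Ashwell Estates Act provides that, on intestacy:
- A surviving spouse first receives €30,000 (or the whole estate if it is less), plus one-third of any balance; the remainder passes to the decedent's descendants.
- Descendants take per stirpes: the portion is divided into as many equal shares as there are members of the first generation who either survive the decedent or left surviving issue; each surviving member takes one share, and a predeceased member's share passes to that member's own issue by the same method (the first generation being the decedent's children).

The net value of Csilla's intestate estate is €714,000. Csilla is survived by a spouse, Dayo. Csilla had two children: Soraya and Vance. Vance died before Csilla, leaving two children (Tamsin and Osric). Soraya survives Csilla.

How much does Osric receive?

Osric receives €114,000.

Dayo first takes €30,000, leaving a balance of €684,000. Dayo then takes one-third of the balance (€228,000), for a total of €258,000. The remaining €456,000 passes to the descendants.
The descendants' portion (€456,000) is divided into 2 shares of €228,000: Soraya takes €228,000; Vance's €228,000 share passes to Vance's issue.
Vance's share (€228,000) is divided into 2 shares of €114,000: Tamsin and Osric each take €114,000.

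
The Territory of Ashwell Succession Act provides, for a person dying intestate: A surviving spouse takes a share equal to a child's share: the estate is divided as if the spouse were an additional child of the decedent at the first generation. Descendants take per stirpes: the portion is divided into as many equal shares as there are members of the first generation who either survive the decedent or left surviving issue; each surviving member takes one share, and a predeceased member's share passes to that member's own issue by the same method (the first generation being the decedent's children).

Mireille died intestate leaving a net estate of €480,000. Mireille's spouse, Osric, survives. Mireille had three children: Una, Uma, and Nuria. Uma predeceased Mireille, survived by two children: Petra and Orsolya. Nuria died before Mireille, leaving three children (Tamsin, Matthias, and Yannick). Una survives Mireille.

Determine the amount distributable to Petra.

The spouse counts as an additional share at the children's level, so there are 4 primary shares of €120,000. Osric takes one such share (€120,000).
The children's combined portion (€360,000) is divided into 3 shares of €120,000: Una takes €120,000; Uma's €120,000 share passes to Uma's issue; Nuria's €120,000 share passes to Nuria's issue.
Uma's share (€120,000) is divided into 2 shares of €60,000: Petra and Orsolya each take €60,000.
Nuria's share (€120,000) is divided into 3 shares of €40,000: Tamsin, Matthias, and Yannick each take €40,000.

Petra receives €60,000.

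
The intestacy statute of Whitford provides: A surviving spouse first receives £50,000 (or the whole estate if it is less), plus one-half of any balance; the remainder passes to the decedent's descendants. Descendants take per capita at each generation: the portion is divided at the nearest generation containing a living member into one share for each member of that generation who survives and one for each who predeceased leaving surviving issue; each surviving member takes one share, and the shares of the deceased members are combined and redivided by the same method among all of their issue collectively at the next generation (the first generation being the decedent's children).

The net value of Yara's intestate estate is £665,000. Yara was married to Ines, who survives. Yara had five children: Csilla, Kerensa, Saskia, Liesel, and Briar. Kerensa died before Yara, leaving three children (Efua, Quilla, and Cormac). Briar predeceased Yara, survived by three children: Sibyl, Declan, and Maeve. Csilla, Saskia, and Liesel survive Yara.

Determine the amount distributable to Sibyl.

Ines first takes £50,000, leaving a balance of £615,000. Ines then takes one-half of the balance (£307,500), for a total of £357,500. The remaining £307,500 passes to the descendants.
The descendants' portion (£307,500) is divided at the children's generation into 5 shares of £61,500. Csilla, Saskia, and Liesel each take £61,500. The 2 shares of the deceased (Kerensa and Briar) are combined into a pool of £123,000.
That pool (£123,000) is divided at the grandchildren's generation equally among Efua, Quilla, Cormac, Sibyl, Declan, and Maeve: £20,500 each.

Sibyl receives £20,500.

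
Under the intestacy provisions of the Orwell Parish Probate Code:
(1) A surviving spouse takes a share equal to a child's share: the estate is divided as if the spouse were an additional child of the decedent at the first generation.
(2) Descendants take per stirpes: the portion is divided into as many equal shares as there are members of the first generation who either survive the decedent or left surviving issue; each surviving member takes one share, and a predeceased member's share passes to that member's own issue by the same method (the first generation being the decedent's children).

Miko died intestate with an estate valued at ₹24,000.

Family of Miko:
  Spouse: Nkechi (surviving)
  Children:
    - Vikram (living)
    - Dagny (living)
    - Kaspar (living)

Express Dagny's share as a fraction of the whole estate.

The spouse counts as an additional share at the children's level, so there are 4 primary shares of ₹6,000. Nkechi takes one such share (₹6,000).
The children's combined portion (₹18,000) is divided into 3 shares of ₹6,000: Vikram, Dagny, and Kaspar each take ₹6,000.

Dagny receives 1/4 of the estate.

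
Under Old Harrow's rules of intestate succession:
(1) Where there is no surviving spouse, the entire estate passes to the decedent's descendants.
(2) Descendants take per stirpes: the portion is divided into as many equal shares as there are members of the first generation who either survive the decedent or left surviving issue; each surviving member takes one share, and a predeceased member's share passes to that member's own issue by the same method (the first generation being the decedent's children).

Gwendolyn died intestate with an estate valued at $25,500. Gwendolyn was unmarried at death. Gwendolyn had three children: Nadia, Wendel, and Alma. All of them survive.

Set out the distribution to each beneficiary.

The entire $25,500 passes to the descendants.
That amount ($25,500) is divided into 3 shares of $8,500: Nadia, Wendel, and Alma each take $8,500.

Nadia: $8,500; Wendel: $8,500; Alma: $8,500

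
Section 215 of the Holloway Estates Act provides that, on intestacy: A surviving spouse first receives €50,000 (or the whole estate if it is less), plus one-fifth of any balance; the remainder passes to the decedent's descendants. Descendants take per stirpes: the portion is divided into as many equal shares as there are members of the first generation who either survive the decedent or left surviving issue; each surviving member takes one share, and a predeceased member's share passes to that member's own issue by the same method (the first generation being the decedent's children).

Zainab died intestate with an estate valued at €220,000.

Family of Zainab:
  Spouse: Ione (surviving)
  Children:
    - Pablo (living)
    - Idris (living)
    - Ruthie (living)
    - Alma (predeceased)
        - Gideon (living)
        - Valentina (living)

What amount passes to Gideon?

Ione first takes €50,000, leaving a balance of €170,000. Ione then takes one-fifth of the balance (€34,000), for a total of €84,000. The remaining €136,000 passes to the descendants.
The descendants' portion (€136,000) is divided into 4 shares of €34,000: Pablo, Idris, and Ruthie each take €34,000; Alma's €34,000 share passes to Alma's issue.
Alma's share (€34,000) is divided into 2 shares of €17,000: Gideon and Valentina each take €17,000.

Gideon receives €17,000.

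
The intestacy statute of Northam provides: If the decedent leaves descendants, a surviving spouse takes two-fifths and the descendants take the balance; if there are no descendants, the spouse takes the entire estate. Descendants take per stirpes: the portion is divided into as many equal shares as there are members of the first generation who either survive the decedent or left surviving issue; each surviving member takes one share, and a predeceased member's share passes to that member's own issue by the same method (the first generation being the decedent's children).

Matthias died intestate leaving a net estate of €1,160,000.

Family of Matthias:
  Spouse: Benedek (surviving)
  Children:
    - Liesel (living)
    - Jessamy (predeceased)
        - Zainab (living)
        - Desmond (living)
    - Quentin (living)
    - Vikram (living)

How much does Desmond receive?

Benedek takes two-fifths of €1,160,000 = €464,000. The remaining €696,000 passes to the descendants.
The descendants' portion (€696,000) is divided into 4 shares of €174,000: Liesel, Quentin, and Vikram each take €174,000; Jessamy's €174,000 share passes to Jessamy's issue.
Jessamy's share (€174,000) is divided into 2 shares of €87,000: Zainab and Desmond each take €87,000.

Desmond receives €87,000.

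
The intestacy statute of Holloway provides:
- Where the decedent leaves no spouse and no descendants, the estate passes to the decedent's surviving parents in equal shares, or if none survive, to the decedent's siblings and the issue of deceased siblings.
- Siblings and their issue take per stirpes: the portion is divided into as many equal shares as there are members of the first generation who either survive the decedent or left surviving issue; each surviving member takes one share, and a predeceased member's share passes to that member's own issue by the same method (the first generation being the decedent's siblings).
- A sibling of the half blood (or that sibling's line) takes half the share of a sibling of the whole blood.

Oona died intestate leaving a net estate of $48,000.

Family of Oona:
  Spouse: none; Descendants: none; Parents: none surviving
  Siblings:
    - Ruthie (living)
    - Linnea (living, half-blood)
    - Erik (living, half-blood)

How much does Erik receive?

The entire $48,000 passes to the siblings and their issue.
Counting each half-blood sibling's line as half a unit, there are 2 units in $48,000, so one unit is $24,000. Whole-blood lines (Ruthie) take $24,000 each; half-blood lines (Linnea and Erik) take $12,000 each.

Erik receives $12,000.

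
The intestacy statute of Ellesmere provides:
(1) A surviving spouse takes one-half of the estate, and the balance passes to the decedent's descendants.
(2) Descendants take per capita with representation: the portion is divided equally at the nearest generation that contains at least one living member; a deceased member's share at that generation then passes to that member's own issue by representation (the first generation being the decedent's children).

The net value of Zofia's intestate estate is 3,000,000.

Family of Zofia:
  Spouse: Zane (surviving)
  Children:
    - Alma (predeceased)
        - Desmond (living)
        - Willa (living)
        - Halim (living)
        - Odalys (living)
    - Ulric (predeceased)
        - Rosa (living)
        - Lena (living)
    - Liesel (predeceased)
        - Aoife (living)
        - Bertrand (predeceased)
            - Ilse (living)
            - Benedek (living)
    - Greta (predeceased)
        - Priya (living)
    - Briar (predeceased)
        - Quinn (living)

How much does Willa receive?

Willa receives 150,000.

Zane takes one-half of 3,000,000 = 1,500,000. The remaining 1,500,000 passes to the descendants.
No child survives, so the initial division is made at the grandchildren's generation.
The descendants' portion (1,500,000) is divided into 10 shares of 150,000: Desmond, Willa, Halim, Odalys, Rosa, Lena, Aoife, Priya, and Quinn each take 150,000; Bertrand's 150,000 share passes to Bertrand's issue.
Bertrand's share (150,000) is divided into 2 shares of 75,000: Ilse and Benedek each take 75,000.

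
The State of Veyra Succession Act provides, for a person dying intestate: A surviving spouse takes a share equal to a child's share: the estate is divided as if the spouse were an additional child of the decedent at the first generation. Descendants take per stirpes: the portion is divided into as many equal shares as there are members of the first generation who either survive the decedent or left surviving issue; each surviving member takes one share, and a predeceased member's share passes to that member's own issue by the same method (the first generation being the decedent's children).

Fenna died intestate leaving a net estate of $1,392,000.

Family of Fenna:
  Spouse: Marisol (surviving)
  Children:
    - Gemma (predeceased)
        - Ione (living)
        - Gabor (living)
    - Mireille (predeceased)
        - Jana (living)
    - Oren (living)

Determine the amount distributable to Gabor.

The spouse counts as an additional share at the children's level, so there are 4 primary shares of $348,000. Marisol takes one such share ($348,000).
The children's combined portion ($1,044,000) is divided into 3 shares of $348,000: Oren takes $348,000; Gemma's $348,000 share passes to Gemma's issue; Mireille's $348,000 share passes to Mireille's issue.
Gemma's share ($348,000) is divided into 2 shares of $174,000: Ione and Gabor each take $174,000.
Mireille's share ($348,000) passes entirely to Jana.

Gabor receives $174,000.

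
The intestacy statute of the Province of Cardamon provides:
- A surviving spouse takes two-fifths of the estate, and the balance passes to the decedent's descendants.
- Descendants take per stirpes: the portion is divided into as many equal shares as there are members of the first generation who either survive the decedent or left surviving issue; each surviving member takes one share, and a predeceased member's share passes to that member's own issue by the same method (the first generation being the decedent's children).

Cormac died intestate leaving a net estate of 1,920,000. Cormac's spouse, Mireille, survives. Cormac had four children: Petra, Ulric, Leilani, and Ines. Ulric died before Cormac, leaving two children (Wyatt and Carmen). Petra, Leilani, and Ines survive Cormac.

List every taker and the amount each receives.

Mireille takes two-fifths of 1,920,000 = 768,000. The remaining 1,152,000 passes to the descendants.
The descendants' portion (1,152,000) is divided into 4 shares of 288,000: Petra, Leilani, and Ines each take 288,000; Ulric's 288,000 share passes to Ulric's issue.
Ulric's share (288,000) is divided into 2 shares of 144,000: Wyatt and Carmen each take 144,000.

Mireille: 768,000; Petra: 288,000; Wyatt: 144,000; Carmen: 144,000; Leilani: 288,000; Ines: 288,000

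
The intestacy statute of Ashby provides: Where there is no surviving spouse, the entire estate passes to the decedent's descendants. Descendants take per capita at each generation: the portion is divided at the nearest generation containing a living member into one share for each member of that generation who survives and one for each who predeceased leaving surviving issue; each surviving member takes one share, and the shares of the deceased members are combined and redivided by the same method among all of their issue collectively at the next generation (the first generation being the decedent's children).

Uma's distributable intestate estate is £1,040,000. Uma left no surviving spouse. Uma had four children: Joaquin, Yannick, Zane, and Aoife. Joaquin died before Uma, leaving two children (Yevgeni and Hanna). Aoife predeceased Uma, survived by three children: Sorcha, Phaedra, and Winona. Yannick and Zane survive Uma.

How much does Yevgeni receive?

Yevgeni receives £104,000.

The entire £1,040,000 passes to the descendants.
That amount (£1,040,000) is divided at the children's generation into 4 shares of £260,000. Yannick and Zane each take £260,000. The 2 shares of the deceased (Joaquin and Aoife) are combined into a pool of £520,000.
That pool (£520,000) is divided at the grandchildren's generation equally among Yevgeni, Hanna, Sorcha, Phaedra, and Winona: £104,000 each.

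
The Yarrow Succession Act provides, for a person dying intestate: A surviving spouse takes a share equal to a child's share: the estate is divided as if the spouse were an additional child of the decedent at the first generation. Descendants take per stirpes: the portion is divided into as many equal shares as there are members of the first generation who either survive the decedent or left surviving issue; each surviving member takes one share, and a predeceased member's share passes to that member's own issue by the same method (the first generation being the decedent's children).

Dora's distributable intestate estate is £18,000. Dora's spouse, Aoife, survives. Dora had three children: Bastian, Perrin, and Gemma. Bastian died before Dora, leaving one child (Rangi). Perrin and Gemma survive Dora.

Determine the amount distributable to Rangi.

The spouse counts as an additional share at the children's level, so there are 4 primary shares of £4,500. Aoife takes one such share (£4,500).
The children's combined portion (£13,500) is divided into 3 shares of £4,500: Perrin and Gemma each take £4,500; Bastian's £4,500 share passes to Bastian's issue.
Bastian's share (£4,500) passes entirely to Rangi.

Rangi receives £4,500.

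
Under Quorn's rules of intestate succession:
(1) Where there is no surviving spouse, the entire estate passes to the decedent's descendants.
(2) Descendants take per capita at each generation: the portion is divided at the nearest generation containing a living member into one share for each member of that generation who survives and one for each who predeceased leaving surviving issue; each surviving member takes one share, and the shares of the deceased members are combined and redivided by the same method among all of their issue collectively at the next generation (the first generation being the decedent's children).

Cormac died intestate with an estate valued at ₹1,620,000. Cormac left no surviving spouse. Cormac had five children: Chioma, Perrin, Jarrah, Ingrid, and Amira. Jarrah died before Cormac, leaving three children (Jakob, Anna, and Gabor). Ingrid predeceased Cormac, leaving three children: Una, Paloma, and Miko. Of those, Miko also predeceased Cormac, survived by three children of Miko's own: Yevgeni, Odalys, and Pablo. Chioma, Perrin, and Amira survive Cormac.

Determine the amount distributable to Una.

The entire ₹1,620,000 passes to the descendants.
That amount (₹1,620,000) is divided at the children's generation into 5 shares of ₹324,000. Chioma, Perrin, and Amira each take ₹324,000. The 2 shares of the deceased (Jarrah and Ingrid) are combined into a pool of ₹648,000.
That pool (₹648,000) is divided at the grandchildren's generation into 6 shares of ₹108,000. Jakob, Anna, Gabor, Una, and Paloma each take ₹108,000. The remaining share for the deceased Miko (₹108,000) is carried to the next generation.
That pool (₹108,000) is divided at the great-grandchildren's generation equally among Yevgeni, Odalys, and Pablo: ₹36,000 each.

Una receives ₹108,000.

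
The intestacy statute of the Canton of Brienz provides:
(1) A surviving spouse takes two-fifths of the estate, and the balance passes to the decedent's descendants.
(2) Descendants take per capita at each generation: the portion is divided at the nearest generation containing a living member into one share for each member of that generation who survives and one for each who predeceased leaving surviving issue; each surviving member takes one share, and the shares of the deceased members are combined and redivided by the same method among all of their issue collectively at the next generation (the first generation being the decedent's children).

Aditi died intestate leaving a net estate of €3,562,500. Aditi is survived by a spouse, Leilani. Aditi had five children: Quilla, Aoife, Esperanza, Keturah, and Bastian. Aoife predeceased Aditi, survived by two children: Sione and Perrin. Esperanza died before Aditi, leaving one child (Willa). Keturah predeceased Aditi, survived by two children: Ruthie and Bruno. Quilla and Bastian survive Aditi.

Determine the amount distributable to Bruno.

Bruno receives €256,500.

Leilani takes two-fifths of €3,562,500 = €1,425,000. The remaining €2,137,500 passes to the descendants.
The descendants' portion (€2,137,500) is divided at the children's generation into 5 shares of €427,500. Quilla and Bastian each take €427,500. The 3 shares of the deceased (Aoife, Esperanza, and Keturah) are combined into a pool of €1,282,500.
That pool (€1,282,500) is divided at the grandchildren's generation equally among Sione, Perrin, Willa, Ruthie, and Bruno: €256,500 each.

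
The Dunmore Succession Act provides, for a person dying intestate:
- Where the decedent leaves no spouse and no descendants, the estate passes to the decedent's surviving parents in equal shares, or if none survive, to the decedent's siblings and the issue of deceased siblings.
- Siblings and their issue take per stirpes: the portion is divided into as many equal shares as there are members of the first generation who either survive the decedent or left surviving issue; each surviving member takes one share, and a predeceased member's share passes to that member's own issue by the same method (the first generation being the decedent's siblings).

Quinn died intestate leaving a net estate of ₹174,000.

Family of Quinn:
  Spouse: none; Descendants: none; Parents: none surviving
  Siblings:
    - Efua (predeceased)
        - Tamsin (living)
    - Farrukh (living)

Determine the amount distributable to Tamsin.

Tamsin receives ₹87,000.

The entire ₹174,000 passes to the siblings and their issue.
That amount (₹174,000) is divided into 2 shares of ₹87,000: Farrukh takes ₹87,000; Efua's ₹87,000 share passes to Efua's issue.
Efua's share (₹87,000) passes entirely to Tamsin.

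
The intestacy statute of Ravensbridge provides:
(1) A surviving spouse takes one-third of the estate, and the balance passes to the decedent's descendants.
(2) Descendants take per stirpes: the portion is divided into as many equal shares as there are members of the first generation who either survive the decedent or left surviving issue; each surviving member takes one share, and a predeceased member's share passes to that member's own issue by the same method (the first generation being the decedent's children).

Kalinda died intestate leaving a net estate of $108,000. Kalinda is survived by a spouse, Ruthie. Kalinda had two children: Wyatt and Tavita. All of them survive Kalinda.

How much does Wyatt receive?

Ruthie takes one-third of $108,000 = $36,000. The remaining $72,000 passes to the descendants.
The descendants' portion ($72,000) is divided into 2 shares of $36,000: Wyatt and Tavita each take $36,000.

Wyatt receives $36,000.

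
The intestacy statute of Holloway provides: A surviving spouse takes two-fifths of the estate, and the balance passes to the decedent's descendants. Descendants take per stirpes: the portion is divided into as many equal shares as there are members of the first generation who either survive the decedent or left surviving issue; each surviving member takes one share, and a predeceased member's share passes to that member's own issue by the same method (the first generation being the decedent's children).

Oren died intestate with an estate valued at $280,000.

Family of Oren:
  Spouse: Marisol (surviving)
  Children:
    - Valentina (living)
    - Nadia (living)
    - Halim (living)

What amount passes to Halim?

Marisol takes two-fifths of $280,000 = $112,000. The remaining $168,000 passes to the descendants.
The descendants' portion ($168,000) is divided into 3 shares of $56,000: Valentina, Nadia, and Halim each take $56,000.

Halim receives $56,000.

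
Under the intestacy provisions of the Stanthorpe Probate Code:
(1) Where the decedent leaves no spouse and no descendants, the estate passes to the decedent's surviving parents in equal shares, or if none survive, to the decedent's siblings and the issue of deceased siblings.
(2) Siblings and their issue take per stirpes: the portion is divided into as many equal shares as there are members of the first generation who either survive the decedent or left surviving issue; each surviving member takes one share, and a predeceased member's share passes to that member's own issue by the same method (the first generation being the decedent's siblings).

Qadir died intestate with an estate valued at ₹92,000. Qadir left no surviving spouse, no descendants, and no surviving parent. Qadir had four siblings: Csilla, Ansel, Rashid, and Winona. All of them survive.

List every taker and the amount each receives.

Csilla: ₹23,000; Ansel: ₹23,000; Rashid: ₹23,000; Winona: ₹23,000

The entire ₹92,000 passes to the siblings and their issue.
That amount (₹92,000) is divided into 4 shares of ₹23,000: Csilla, Ansel, Rashid, and Winona each take ₹23,000.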